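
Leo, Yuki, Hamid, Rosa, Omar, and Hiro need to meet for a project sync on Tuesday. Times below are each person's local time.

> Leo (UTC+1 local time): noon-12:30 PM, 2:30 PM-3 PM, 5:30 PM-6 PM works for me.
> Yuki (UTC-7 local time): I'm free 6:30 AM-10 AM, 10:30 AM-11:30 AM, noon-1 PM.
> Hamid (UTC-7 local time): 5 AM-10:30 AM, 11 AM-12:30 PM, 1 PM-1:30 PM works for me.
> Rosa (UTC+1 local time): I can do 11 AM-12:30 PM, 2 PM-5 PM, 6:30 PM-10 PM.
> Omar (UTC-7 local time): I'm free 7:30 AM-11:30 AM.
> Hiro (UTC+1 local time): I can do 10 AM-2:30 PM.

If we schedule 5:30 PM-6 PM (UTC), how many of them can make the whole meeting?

3

Leo in UTC: 11:00-11:30, 13:30-14:00, 16:30-17:00 (subtract 1h to convert from UTC+1).
Yuki in UTC: 13:30-17:00, 17:30-18:30, 19:00-20:00 (add 7h to convert from UTC-7).
Hamid in UTC: 12:00-17:30, 18:00-19:30, 20:00-20:30 (add 7h to convert from UTC-7).
Rosa in UTC: 10:00-11:30, 13:00-16:00, 17:30-21:00 (subtract 1h to convert from UTC+1).
Omar in UTC: 14:30-18:30 (add 7h to convert from UTC-7).
Hiro in UTC: 09:00-13:30 (subtract 1h to convert from UTC+1).
Yuki, Rosa, and Omar can make the full 17:30-18:00 slot — that's 3.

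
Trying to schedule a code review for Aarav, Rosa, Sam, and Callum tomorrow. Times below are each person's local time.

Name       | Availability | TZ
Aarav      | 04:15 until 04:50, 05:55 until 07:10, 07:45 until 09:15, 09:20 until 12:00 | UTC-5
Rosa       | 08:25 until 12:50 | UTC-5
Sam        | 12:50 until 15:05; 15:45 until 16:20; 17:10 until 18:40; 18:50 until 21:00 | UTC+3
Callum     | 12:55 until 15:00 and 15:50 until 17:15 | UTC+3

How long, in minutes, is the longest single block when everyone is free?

Aarav in UTC: 09:15-09:50, 10:55-12:10, 12:45-14:15, 14:20-17:00 (add 5h to convert from UTC-5).
Rosa in UTC: 13:25-17:50 (add 5h to convert from UTC-5).
Sam in UTC: 09:50-12:05, 12:45-13:20, 14:10-15:40, 15:50-18:00 (subtract 3h to convert from UTC+3).
Callum in UTC: 09:55-12:00, 12:50-14:15 (subtract 3h to convert from UTC+3).
Aarav ∩ Rosa: 13:25-14:15, 14:20-17:00.
Aarav ∩ Rosa ∩ Sam: 14:10-14:15, 14:20-15:40, 15:50-17:00.
Aarav ∩ Rosa ∩ Sam ∩ Callum: 14:10-14:15.
Those are the intersection windows.
The longest is 14:10-14:15 at 5 minutes.

5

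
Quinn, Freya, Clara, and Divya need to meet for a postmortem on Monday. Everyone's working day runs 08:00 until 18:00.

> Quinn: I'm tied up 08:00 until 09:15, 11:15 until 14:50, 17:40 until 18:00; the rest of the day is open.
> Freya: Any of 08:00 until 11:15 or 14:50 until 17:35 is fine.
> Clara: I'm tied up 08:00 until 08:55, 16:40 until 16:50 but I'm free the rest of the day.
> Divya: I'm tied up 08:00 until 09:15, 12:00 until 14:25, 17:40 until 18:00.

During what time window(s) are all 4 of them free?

Quinn free: 09:15-11:15, 14:50-17:40 (invert busy blocks within the working day).
Freya free: 08:00-11:15, 14:50-17:35.
Clara free: 08:55-16:40, 16:50-18:00 (invert busy blocks within the working day).
Divya free: 09:15-12:00, 14:25-17:40 (invert busy blocks within the working day).
Quinn ∩ Freya: 09:15-11:15, 14:50-17:35.
Quinn ∩ Freya ∩ Clara: 09:15-11:15, 14:50-16:40, 16:50-17:35.
Quinn ∩ Freya ∩ Clara ∩ Divya: 09:15-11:15, 14:50-16:40, 16:50-17:35.

09:15-11:15, 14:50-16:40, 16:50-17:35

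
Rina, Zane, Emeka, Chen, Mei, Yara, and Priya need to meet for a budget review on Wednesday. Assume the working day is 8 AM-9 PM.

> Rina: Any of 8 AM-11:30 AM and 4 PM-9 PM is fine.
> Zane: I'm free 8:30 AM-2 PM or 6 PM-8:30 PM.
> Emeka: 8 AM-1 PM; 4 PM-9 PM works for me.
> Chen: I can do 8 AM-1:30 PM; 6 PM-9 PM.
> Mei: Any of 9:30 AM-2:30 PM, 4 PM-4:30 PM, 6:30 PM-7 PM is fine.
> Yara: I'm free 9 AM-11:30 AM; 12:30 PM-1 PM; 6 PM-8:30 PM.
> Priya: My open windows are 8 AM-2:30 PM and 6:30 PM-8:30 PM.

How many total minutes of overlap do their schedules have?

Rina ∩ Zane: 08:30-11:30, 18:00-20:30.
Rina ∩ Zane ∩ Emeka: 08:30-11:30, 18:00-20:30.
Rina ∩ Zane ∩ Emeka ∩ Chen: 08:30-11:30, 18:00-20:30.
Rina ∩ Zane ∩ Emeka ∩ Chen ∩ Mei: 09:30-11:30, 18:30-19:00.
Rina ∩ Zane ∩ Emeka ∩ Chen ∩ Mei ∩ Yara: 09:30-11:30, 18:30-19:00.
Rina ∩ Zane ∩ Emeka ∩ Chen ∩ Mei ∩ Yara ∩ Priya: 09:30-11:30, 18:30-19:00.
Summing the common windows: 120 + 30 = 150 minutes.

150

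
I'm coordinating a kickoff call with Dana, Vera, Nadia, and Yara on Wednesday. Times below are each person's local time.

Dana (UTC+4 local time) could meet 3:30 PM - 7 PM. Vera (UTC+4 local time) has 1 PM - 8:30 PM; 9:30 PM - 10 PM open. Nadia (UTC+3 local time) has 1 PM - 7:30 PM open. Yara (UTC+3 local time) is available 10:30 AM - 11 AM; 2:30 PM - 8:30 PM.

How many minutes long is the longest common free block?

Dana in UTC: 11:30-15:00 (subtract 4h to convert from UTC+4).
Vera in UTC: 09:00-16:30, 17:30-18:00 (subtract 4h to convert from UTC+4).
Nadia in UTC: 10:00-16:30 (subtract 3h to convert from UTC+3).
Yara in UTC: 07:30-08:00, 11:30-17:30 (subtract 3h to convert from UTC+3).
Dana ∩ Vera: 11:30-15:00.
Dana ∩ Vera ∩ Nadia: 11:30-15:00.
Dana ∩ Vera ∩ Nadia ∩ Yara: 11:30-15:00.
So the common availability across everyone is 11:30-15:00.
The longest is 11:30-15:00 at 210 minutes.

210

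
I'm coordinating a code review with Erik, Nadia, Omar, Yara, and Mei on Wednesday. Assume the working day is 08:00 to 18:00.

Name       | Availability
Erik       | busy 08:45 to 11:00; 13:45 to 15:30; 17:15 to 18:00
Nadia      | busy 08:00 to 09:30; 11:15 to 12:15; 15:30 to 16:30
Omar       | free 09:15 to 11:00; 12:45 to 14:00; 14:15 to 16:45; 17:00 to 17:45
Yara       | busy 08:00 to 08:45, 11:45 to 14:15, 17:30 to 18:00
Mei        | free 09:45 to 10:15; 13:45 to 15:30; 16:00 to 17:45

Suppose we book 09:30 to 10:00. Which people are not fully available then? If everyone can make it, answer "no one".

Erik free: 08:00-08:45, 11:00-13:45, 15:30-17:15 (invert busy blocks within the working day).
Nadia free: 09:30-11:15, 12:15-15:30, 16:30-18:00 (invert busy blocks within the working day).
Omar free: 09:15-11:00, 12:45-14:00, 14:15-16:45, 17:00-17:45.
Yara free: 08:45-11:45, 14:15-17:30 (invert busy blocks within the working day).
Mei free: 09:45-10:15, 13:45-15:30, 16:00-17:45.
Erik: not fully free for 09:30-10:00. Nadia: free for 09:30-10:00. Omar: free for 09:30-10:00. Yara: free for 09:30-10:00. Mei: not fully free for 09:30-10:00.

Erik, Mei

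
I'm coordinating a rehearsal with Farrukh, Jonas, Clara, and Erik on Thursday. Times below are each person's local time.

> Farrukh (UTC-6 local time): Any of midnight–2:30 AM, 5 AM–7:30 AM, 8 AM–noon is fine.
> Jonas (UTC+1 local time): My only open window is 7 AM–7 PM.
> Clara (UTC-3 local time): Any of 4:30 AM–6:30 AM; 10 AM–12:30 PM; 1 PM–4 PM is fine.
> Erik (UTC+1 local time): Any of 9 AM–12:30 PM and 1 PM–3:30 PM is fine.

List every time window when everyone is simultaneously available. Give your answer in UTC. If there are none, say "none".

Farrukh in UTC: 06:00-08:30, 11:00-13:30, 14:00-18:00 (add 6h to convert from UTC-6).
Jonas in UTC: 06:00-18:00 (subtract 1h to convert from UTC+1).
Clara in UTC: 07:30-09:30, 13:00-15:30, 16:00-19:00 (add 3h to convert from UTC-3).
Erik in UTC: 08:00-11:30, 12:00-14:30 (subtract 1h to convert from UTC+1).
Farrukh ∩ Jonas: 06:00-08:30, 11:00-13:30, 14:00-18:00.
Farrukh ∩ Jonas ∩ Clara: 07:30-08:30, 13:00-13:30, 14:00-15:30, 16:00-18:00.
Farrukh ∩ Jonas ∩ Clara ∩ Erik: 08:00-08:30, 13:00-13:30, 14:00-14:30.

08:00-08:30, 13:00-13:30, 14:00-14:30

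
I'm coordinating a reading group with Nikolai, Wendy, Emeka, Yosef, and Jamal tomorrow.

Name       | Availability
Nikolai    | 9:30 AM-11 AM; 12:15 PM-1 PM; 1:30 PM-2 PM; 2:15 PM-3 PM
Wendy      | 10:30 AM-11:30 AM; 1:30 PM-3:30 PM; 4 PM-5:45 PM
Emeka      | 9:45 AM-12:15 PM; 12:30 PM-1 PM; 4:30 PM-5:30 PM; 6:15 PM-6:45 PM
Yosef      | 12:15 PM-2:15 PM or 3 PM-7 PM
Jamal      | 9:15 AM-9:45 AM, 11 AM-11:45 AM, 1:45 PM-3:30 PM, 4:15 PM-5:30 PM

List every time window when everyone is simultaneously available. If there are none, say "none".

Nikolai ∩ Wendy: 10:30-11:00, 13:30-14:00, 14:15-15:00.
Nikolai ∩ Wendy ∩ Emeka: 10:30-11:00.
Nikolai ∩ Wendy ∩ Emeka ∩ Yosef: ∅.
Nikolai ∩ Wendy ∩ Emeka ∩ Yosef ∩ Jamal: ∅.
There is no time when everyone is free.

none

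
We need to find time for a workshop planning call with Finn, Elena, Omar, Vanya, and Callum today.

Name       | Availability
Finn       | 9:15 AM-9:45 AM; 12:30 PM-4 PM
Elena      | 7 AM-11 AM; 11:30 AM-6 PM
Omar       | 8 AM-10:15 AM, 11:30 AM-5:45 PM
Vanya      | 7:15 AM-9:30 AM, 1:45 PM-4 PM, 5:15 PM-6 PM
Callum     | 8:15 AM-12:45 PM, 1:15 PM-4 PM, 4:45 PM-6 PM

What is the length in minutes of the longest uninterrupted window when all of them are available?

135

Finn ∩ Elena: 09:15-09:45, 12:30-16:00.
Finn ∩ Elena ∩ Omar: 09:15-09:45, 12:30-16:00.
Finn ∩ Elena ∩ Omar ∩ Vanya: 09:15-09:30, 13:45-16:00.
Finn ∩ Elena ∩ Omar ∩ Vanya ∩ Callum: 09:15-09:30, 13:45-16:00.
So the common availability across everyone is 09:15-09:30, 13:45-16:00.
The longest is 13:45-16:00 at 135 minutes.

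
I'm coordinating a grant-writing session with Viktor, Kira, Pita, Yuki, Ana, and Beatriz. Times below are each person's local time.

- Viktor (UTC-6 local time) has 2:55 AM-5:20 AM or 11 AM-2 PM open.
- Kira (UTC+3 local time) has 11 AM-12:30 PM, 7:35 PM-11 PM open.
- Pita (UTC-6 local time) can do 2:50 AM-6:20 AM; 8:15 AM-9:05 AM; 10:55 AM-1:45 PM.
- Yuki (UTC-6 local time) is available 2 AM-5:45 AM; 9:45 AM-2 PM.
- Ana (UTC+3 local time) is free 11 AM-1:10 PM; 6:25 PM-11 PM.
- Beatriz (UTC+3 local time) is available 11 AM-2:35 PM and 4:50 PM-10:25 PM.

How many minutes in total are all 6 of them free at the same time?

180

Viktor in UTC: 08:55-11:20, 17:00-20:00 (add 6h to convert from UTC-6).
Kira in UTC: 08:00-09:30, 16:35-20:00 (subtract 3h to convert from UTC+3).
Pita in UTC: 08:50-12:20, 14:15-15:05, 16:55-19:45 (add 6h to convert from UTC-6).
Yuki in UTC: 08:00-11:45, 15:45-20:00 (add 6h to convert from UTC-6).
Ana in UTC: 08:00-10:10, 15:25-20:00 (subtract 3h to convert from UTC+3).
Beatriz in UTC: 08:00-11:35, 13:50-19:25 (subtract 3h to convert from UTC+3).
Viktor ∩ Kira: 08:55-09:30, 17:00-20:00.
Viktor ∩ Kira ∩ Pita: 08:55-09:30, 17:00-19:45.
Viktor ∩ Kira ∩ Pita ∩ Yuki: 08:55-09:30, 17:00-19:45.
Viktor ∩ Kira ∩ Pita ∩ Yuki ∩ Ana: 08:55-09:30, 17:00-19:45.
Viktor ∩ Kira ∩ Pita ∩ Yuki ∩ Ana ∩ Beatriz: 08:55-09:30, 17:00-19:25.
Summing the common windows: 35 + 145 = 180 minutes.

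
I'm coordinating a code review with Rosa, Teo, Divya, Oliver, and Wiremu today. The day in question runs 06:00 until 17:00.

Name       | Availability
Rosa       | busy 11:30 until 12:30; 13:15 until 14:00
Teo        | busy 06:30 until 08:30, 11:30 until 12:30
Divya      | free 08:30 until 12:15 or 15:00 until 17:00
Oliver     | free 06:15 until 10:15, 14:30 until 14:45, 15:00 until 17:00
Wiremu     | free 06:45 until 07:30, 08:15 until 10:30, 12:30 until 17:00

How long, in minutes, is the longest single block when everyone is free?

120

Rosa free: 06:00-11:30, 12:30-13:15, 14:00-17:00 (invert busy blocks within the working day).
Teo free: 06:00-06:30, 08:30-11:30, 12:30-17:00 (invert busy blocks within the working day).
Divya free: 08:30-12:15, 15:00-17:00.
Oliver free: 06:15-10:15, 14:30-14:45, 15:00-17:00.
Wiremu free: 06:45-07:30, 08:15-10:30, 12:30-17:00.
Rosa ∩ Teo: 06:00-06:30, 08:30-11:30, 12:30-13:15, 14:00-17:00.
Rosa ∩ Teo ∩ Divya: 08:30-11:30, 15:00-17:00.
Rosa ∩ Teo ∩ Divya ∩ Oliver: 08:30-10:15, 15:00-17:00.
Rosa ∩ Teo ∩ Divya ∩ Oliver ∩ Wiremu: 08:30-10:15, 15:00-17:00.
The longest is 15:00-17:00 at 120 minutes.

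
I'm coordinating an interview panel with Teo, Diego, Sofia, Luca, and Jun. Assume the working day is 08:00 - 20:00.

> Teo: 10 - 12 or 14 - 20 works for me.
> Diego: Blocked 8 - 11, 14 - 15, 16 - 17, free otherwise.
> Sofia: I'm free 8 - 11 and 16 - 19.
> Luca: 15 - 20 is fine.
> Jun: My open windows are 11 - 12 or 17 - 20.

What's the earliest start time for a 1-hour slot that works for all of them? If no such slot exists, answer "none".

17:00

Teo free: 10:00-12:00, 14:00-20:00.
Diego free: 11:00-14:00, 15:00-16:00, 17:00-20:00 (invert busy blocks within the working day).
Sofia free: 08:00-11:00, 16:00-19:00.
Luca free: 15:00-20:00.
Jun free: 11:00-12:00, 17:00-20:00.
Teo ∩ Diego: 11:00-12:00, 15:00-16:00, 17:00-20:00.
Teo ∩ Diego ∩ Sofia: 17:00-19:00.
Teo ∩ Diego ∩ Sofia ∩ Luca: 17:00-19:00.
Teo ∩ Diego ∩ Sofia ∩ Luca ∩ Jun: 17:00-19:00.
So the common availability across everyone is 17:00-19:00.
The first common window of at least 60 minutes is 17:00-19:00, so the earliest start is 17:00.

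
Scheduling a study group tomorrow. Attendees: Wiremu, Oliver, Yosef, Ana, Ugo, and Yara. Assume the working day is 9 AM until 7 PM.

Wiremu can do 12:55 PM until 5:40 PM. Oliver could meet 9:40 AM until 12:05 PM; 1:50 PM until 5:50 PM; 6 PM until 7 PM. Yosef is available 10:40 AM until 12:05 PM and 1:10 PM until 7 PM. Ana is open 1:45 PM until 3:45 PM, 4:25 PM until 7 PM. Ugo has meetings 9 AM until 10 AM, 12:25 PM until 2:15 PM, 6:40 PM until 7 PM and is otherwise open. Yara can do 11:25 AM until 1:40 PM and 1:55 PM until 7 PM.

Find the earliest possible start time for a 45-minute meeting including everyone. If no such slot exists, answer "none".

14:15

Wiremu free: 12:55-17:40.
Oliver free: 09:40-12:05, 13:50-17:50, 18:00-19:00.
Yosef free: 10:40-12:05, 13:10-19:00.
Ana free: 13:45-15:45, 16:25-19:00.
Ugo free: 10:00-12:25, 14:15-18:40 (invert busy blocks within the working day).
Yara free: 11:25-13:40, 13:55-19:00.
Wiremu ∩ Oliver: 13:50-17:40.
Wiremu ∩ Oliver ∩ Yosef: 13:50-17:40.
Wiremu ∩ Oliver ∩ Yosef ∩ Ana: 13:50-15:45, 16:25-17:40.
Wiremu ∩ Oliver ∩ Yosef ∩ Ana ∩ Ugo: 14:15-15:45, 16:25-17:40.
Wiremu ∩ Oliver ∩ Yosef ∩ Ana ∩ Ugo ∩ Yara: 14:15-15:45, 16:25-17:40.
So the common availability across everyone is 14:15-15:45, 16:25-17:40.
The first common window of at least 45 minutes is 14:15-15:45, so the earliest start is 14:15.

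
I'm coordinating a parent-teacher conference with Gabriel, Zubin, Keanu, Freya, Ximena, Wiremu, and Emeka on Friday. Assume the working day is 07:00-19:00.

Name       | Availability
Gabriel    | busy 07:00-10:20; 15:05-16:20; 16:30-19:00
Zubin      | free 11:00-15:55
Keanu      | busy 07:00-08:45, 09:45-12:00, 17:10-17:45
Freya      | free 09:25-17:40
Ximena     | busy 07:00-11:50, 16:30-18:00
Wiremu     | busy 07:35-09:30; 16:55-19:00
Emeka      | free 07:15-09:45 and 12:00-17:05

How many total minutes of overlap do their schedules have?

Gabriel free: 10:20-15:05, 16:20-16:30 (invert busy blocks within the working day).
Zubin free: 11:00-15:55.
Keanu free: 08:45-09:45, 12:00-17:10, 17:45-19:00 (invert busy blocks within the working day).
Freya free: 09:25-17:40.
Ximena free: 11:50-16:30, 18:00-19:00 (invert busy blocks within the working day).
Wiremu free: 07:00-07:35, 09:30-16:55 (invert busy blocks within the working day).
Emeka free: 07:15-09:45, 12:00-17:05.
Gabriel ∩ Zubin: 11:00-15:05.
Gabriel ∩ Zubin ∩ Keanu: 12:00-15:05.
Gabriel ∩ Zubin ∩ Keanu ∩ Freya: 12:00-15:05.
Gabriel ∩ Zubin ∩ Keanu ∩ Freya ∩ Ximena: 12:00-15:05.
Gabriel ∩ Zubin ∩ Keanu ∩ Freya ∩ Ximena ∩ Wiremu: 12:00-15:05.
Gabriel ∩ Zubin ∩ Keanu ∩ Freya ∩ Ximena ∩ Wiremu ∩ Emeka: 12:00-15:05.
That's a single block of 185 minutes.

185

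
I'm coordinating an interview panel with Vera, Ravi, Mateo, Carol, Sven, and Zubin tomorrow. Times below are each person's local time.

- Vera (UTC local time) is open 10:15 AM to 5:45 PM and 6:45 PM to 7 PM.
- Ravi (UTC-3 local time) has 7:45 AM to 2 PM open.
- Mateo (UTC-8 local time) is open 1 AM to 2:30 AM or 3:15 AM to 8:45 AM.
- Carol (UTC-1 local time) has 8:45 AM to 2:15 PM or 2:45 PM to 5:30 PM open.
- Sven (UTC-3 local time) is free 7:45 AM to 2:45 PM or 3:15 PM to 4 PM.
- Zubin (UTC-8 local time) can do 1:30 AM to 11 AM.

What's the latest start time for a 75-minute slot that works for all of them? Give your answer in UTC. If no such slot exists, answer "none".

Vera in UTC: 10:15-17:45, 18:45-19:00.
Ravi in UTC: 10:45-17:00 (add 3h to convert from UTC-3).
Mateo in UTC: 09:00-10:30, 11:15-16:45 (add 8h to convert from UTC-8).
Carol in UTC: 09:45-15:15, 15:45-18:30 (add 1h to convert from UTC-1).
Sven in UTC: 10:45-17:45, 18:15-19:00 (add 3h to convert from UTC-3).
Zubin in UTC: 09:30-19:00 (add 8h to convert from UTC-8).
Vera ∩ Ravi: 10:45-17:00.
Vera ∩ Ravi ∩ Mateo: 11:15-16:45.
Vera ∩ Ravi ∩ Mateo ∩ Carol: 11:15-15:15, 15:45-16:45.
Vera ∩ Ravi ∩ Mateo ∩ Carol ∩ Sven: 11:15-15:15, 15:45-16:45.
Vera ∩ Ravi ∩ Mateo ∩ Carol ∩ Sven ∩ Zubin: 11:15-15:15, 15:45-16:45.
So the common availability across everyone is 11:15-15:15, 15:45-16:45.
The last common window of at least 75 minutes is 11:15-15:15; a 75-minute meeting can start as late as 14:00 and still end by 15:15.

14:00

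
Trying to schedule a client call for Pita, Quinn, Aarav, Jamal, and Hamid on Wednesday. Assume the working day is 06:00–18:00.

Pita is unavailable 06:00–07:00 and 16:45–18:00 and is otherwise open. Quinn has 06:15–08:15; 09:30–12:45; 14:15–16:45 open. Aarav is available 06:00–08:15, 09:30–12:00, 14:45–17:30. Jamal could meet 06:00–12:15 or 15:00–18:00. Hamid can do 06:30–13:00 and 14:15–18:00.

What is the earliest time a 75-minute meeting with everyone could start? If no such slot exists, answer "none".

07:00

Pita free: 07:00-16:45 (invert busy blocks within the working day).
Quinn free: 06:15-08:15, 09:30-12:45, 14:15-16:45.
Aarav free: 06:00-08:15, 09:30-12:00, 14:45-17:30.
Jamal free: 06:00-12:15, 15:00-18:00.
Hamid free: 06:30-13:00, 14:15-18:00.
Pita ∩ Quinn: 07:00-08:15, 09:30-12:45, 14:15-16:45.
Pita ∩ Quinn ∩ Aarav: 07:00-08:15, 09:30-12:00, 14:45-16:45.
Pita ∩ Quinn ∩ Aarav ∩ Jamal: 07:00-08:15, 09:30-12:00, 15:00-16:45.
Pita ∩ Quinn ∩ Aarav ∩ Jamal ∩ Hamid: 07:00-08:15, 09:30-12:00, 15:00-16:45.
So the common availability across everyone is 07:00-08:15, 09:30-12:00, 15:00-16:45.
The first common window of at least 75 minutes is 07:00-08:15, so the earliest start is 07:00.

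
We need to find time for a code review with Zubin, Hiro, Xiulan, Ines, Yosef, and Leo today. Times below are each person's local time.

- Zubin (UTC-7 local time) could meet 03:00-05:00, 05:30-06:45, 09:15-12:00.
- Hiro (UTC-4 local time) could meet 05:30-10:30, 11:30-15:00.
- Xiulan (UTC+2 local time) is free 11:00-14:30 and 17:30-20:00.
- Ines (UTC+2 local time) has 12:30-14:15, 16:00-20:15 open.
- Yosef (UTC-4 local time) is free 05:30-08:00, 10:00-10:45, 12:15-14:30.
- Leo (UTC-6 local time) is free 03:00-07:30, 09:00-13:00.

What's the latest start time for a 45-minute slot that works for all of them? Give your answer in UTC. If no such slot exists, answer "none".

17:15

Zubin in UTC: 10:00-12:00, 12:30-13:45, 16:15-19:00 (add 7h to convert from UTC-7).
Hiro in UTC: 09:30-14:30, 15:30-19:00 (add 4h to convert from UTC-4).
Xiulan in UTC: 09:00-12:30, 15:30-18:00 (subtract 2h to convert from UTC+2).
Ines in UTC: 10:30-12:15, 14:00-18:15 (subtract 2h to convert from UTC+2).
Yosef in UTC: 09:30-12:00, 14:00-14:45, 16:15-18:30 (add 4h to convert from UTC-4).
Leo in UTC: 09:00-13:30, 15:00-19:00 (add 6h to convert from UTC-6).
Zubin ∩ Hiro: 10:00-12:00, 12:30-13:45, 16:15-19:00.
Zubin ∩ Hiro ∩ Xiulan: 10:00-12:00, 16:15-18:00.
Zubin ∩ Hiro ∩ Xiulan ∩ Ines: 10:30-12:00, 16:15-18:00.
Zubin ∩ Hiro ∩ Xiulan ∩ Ines ∩ Yosef: 10:30-12:00, 16:15-18:00.
Zubin ∩ Hiro ∩ Xiulan ∩ Ines ∩ Yosef ∩ Leo: 10:30-12:00, 16:15-18:00.
The last common window of at least 45 minutes is 16:15-18:00; a 45-minute meeting can start as late as 17:15 and still end by 18:00.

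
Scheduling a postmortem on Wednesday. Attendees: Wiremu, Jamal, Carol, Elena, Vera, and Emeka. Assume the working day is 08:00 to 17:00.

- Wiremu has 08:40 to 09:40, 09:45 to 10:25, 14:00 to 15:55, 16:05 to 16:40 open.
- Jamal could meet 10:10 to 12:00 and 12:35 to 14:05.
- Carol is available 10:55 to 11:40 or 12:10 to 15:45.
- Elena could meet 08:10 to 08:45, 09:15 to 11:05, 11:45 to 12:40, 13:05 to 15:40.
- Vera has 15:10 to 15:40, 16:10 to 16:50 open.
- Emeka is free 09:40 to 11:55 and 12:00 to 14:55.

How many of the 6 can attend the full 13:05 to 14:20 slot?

3

Carol, Elena, and Emeka can make the full 13:05-14:20 slot — that's 3.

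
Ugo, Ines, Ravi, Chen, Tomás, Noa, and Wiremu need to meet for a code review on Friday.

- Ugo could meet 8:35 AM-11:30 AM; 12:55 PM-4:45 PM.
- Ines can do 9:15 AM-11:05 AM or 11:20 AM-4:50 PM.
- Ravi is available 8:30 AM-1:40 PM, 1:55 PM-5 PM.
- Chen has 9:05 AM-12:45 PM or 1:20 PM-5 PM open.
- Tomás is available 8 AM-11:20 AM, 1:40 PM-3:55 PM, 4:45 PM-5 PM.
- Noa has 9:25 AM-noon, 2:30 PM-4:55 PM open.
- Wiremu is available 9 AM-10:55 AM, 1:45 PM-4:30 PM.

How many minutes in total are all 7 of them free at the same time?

175

Ugo ∩ Ines: 09:15-11:05, 11:20-11:30, 12:55-16:45.
Ugo ∩ Ines ∩ Ravi: 09:15-11:05, 11:20-11:30, 12:55-13:40, 13:55-16:45.
Ugo ∩ Ines ∩ Ravi ∩ Chen: 09:15-11:05, 11:20-11:30, 13:20-13:40, 13:55-16:45.
Ugo ∩ Ines ∩ Ravi ∩ Chen ∩ Tomás: 09:15-11:05, 13:55-15:55.
Ugo ∩ Ines ∩ Ravi ∩ Chen ∩ Tomás ∩ Noa: 09:25-11:05, 14:30-15:55.
Ugo ∩ Ines ∩ Ravi ∩ Chen ∩ Tomás ∩ Noa ∩ Wiremu: 09:25-10:55, 14:30-15:55.
So the common availability across everyone is 09:25-10:55, 14:30-15:55.
Summing the common windows: 90 + 85 = 175 minutes.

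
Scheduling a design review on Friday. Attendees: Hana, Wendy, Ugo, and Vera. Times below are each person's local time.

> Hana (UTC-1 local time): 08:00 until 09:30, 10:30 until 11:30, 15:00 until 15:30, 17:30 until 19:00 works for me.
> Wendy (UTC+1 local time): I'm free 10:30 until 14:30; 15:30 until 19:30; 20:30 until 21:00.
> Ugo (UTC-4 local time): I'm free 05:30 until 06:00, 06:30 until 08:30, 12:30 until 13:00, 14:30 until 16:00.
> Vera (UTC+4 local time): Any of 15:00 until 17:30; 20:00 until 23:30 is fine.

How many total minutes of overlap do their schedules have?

Hana in UTC: 09:00-10:30, 11:30-12:30, 16:00-16:30, 18:30-20:00 (add 1h to convert from UTC-1).
Wendy in UTC: 09:30-13:30, 14:30-18:30, 19:30-20:00 (subtract 1h to convert from UTC+1).
Ugo in UTC: 09:30-10:00, 10:30-12:30, 16:30-17:00, 18:30-20:00 (add 4h to convert from UTC-4).
Vera in UTC: 11:00-13:30, 16:00-19:30 (subtract 4h to convert from UTC+4).
Hana ∩ Wendy: 09:30-10:30, 11:30-12:30, 16:00-16:30, 19:30-20:00.
Hana ∩ Wendy ∩ Ugo: 09:30-10:00, 11:30-12:30, 19:30-20:00.
Hana ∩ Wendy ∩ Ugo ∩ Vera: 11:30-12:30.
That's a single block of 60 minutes.

60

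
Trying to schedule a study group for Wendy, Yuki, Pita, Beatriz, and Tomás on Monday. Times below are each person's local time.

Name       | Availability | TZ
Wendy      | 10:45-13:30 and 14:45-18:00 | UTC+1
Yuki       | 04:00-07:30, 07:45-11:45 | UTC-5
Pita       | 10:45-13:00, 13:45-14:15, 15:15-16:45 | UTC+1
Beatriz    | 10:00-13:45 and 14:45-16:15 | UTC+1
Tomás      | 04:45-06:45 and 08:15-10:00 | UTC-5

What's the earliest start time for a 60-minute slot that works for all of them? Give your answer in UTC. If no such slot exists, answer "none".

Wendy in UTC: 09:45-12:30, 13:45-17:00 (subtract 1h to convert from UTC+1).
Yuki in UTC: 09:00-12:30, 12:45-16:45 (add 5h to convert from UTC-5).
Pita in UTC: 09:45-12:00, 12:45-13:15, 14:15-15:45 (subtract 1h to convert from UTC+1).
Beatriz in UTC: 09:00-12:45, 13:45-15:15 (subtract 1h to convert from UTC+1).
Tomás in UTC: 09:45-11:45, 13:15-15:00 (add 5h to convert from UTC-5).
Wendy ∩ Yuki: 09:45-12:30, 13:45-16:45.
Wendy ∩ Yuki ∩ Pita: 09:45-12:00, 14:15-15:45.
Wendy ∩ Yuki ∩ Pita ∩ Beatriz: 09:45-12:00, 14:15-15:15.
Wendy ∩ Yuki ∩ Pita ∩ Beatriz ∩ Tomás: 09:45-11:45, 14:15-15:00.
The first common window of at least 60 minutes is 09:45-11:45, so the earliest start is 09:45.

09:45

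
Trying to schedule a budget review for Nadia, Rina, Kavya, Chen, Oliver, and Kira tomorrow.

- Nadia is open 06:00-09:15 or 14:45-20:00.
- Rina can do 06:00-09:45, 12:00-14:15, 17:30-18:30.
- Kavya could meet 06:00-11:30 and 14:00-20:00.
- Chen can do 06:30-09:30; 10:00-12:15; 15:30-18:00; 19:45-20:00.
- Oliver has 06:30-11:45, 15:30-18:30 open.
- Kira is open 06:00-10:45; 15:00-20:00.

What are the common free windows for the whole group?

06:30-09:15, 17:30-18:00

Nadia ∩ Rina: 06:00-09:15, 17:30-18:30.
Nadia ∩ Rina ∩ Kavya: 06:00-09:15, 17:30-18:30.
Nadia ∩ Rina ∩ Kavya ∩ Chen: 06:30-09:15, 17:30-18:00.
Nadia ∩ Rina ∩ Kavya ∩ Chen ∩ Oliver: 06:30-09:15, 17:30-18:00.
Nadia ∩ Rina ∩ Kavya ∩ Chen ∩ Oliver ∩ Kira: 06:30-09:15, 17:30-18:00.
Those are the intersection windows.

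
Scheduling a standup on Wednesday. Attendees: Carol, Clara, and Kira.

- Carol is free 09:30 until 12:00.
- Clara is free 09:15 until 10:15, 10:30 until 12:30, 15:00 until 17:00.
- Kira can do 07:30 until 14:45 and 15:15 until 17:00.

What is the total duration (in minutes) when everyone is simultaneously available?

135

Carol ∩ Clara: 09:30-10:15, 10:30-12:00.
Carol ∩ Clara ∩ Kira: 09:30-10:15, 10:30-12:00.
Those are the intersection windows.
Summing the common windows: 45 + 90 = 135 minutes.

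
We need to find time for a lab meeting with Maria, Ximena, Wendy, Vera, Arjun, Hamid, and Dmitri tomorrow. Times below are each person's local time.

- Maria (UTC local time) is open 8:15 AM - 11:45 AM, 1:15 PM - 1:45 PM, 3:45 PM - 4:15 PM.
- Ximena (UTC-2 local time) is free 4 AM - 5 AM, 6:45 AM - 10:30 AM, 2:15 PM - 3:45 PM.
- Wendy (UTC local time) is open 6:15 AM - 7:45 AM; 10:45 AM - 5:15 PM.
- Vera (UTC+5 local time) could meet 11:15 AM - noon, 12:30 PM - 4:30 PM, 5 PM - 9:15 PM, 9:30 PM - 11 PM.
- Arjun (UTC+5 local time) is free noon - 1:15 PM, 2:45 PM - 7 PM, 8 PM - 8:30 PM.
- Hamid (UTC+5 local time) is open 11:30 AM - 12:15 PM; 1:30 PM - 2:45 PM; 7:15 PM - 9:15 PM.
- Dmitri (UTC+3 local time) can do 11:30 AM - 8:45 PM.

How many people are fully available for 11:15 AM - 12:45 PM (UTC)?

3

Maria in UTC: 08:15-11:45, 13:15-13:45, 15:45-16:15.
Ximena in UTC: 06:00-07:00, 08:45-12:30, 16:15-17:45 (add 2h to convert from UTC-2).
Wendy in UTC: 06:15-07:45, 10:45-17:15.
Vera in UTC: 06:15-07:00, 07:30-11:30, 12:00-16:15, 16:30-18:00 (subtract 5h to convert from UTC+5).
Arjun in UTC: 07:00-08:15, 09:45-14:00, 15:00-15:30 (subtract 5h to convert from UTC+5).
Hamid in UTC: 06:30-07:15, 08:30-09:45, 14:15-16:15 (subtract 5h to convert from UTC+5).
Dmitri in UTC: 08:30-17:45 (subtract 3h to convert from UTC+3).
Wendy, Arjun, and Dmitri can make the full 11:15-12:45 slot — that's 3.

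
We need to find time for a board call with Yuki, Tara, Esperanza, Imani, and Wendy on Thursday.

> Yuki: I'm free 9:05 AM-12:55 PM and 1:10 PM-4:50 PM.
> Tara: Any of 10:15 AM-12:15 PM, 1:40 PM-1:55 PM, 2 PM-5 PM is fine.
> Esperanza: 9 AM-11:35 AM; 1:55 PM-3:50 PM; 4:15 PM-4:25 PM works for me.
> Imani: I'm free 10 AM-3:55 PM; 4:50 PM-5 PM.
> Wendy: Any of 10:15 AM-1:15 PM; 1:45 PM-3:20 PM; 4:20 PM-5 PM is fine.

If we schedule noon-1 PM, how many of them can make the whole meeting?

Imani and Wendy can make the full 12:00-13:00 slot — that's 2.

2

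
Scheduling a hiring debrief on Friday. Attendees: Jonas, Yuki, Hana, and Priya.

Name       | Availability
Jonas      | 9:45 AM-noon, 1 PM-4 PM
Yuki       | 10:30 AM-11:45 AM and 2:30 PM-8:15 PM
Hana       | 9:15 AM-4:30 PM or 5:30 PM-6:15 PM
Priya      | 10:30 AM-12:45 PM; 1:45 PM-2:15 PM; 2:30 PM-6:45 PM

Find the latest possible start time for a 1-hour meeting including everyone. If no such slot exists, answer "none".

Jonas ∩ Yuki: 10:30-11:45, 14:30-16:00.
Jonas ∩ Yuki ∩ Hana: 10:30-11:45, 14:30-16:00.
Jonas ∩ Yuki ∩ Hana ∩ Priya: 10:30-11:45, 14:30-16:00.
The last common window of at least 60 minutes is 14:30-16:00; a 60-minute meeting can start as late as 15:00 and still end by 16:00.

15:00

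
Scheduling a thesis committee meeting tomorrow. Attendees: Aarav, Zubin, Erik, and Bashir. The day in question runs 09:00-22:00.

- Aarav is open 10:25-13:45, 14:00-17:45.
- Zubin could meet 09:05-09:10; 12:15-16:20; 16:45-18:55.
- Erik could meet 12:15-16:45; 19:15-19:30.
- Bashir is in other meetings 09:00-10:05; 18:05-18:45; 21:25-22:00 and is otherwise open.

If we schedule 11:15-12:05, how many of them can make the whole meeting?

Aarav free: 10:25-13:45, 14:00-17:45.
Zubin free: 09:05-09:10, 12:15-16:20, 16:45-18:55.
Erik free: 12:15-16:45, 19:15-19:30.
Bashir free: 10:05-18:05, 18:45-21:25 (invert busy blocks within the working day).
Aarav and Bashir can make the full 11:15-12:05 slot — that's 2.

2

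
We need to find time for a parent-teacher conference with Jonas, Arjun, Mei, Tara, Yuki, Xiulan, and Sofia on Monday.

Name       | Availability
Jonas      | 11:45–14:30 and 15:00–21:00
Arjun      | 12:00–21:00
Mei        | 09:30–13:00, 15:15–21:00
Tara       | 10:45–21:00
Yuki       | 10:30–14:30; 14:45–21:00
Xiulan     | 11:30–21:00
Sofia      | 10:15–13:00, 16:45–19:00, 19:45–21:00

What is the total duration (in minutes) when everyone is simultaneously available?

Jonas ∩ Arjun: 12:00-14:30, 15:00-21:00.
Jonas ∩ Arjun ∩ Mei: 12:00-13:00, 15:15-21:00.
Jonas ∩ Arjun ∩ Mei ∩ Tara: 12:00-13:00, 15:15-21:00.
Jonas ∩ Arjun ∩ Mei ∩ Tara ∩ Yuki: 12:00-13:00, 15:15-21:00.
Jonas ∩ Arjun ∩ Mei ∩ Tara ∩ Yuki ∩ Xiulan: 12:00-13:00, 15:15-21:00.
Jonas ∩ Arjun ∩ Mei ∩ Tara ∩ Yuki ∩ Xiulan ∩ Sofia: 12:00-13:00, 16:45-19:00, 19:45-21:00.
Summing the common windows: 60 + 135 + 75 = 270 minutes.

270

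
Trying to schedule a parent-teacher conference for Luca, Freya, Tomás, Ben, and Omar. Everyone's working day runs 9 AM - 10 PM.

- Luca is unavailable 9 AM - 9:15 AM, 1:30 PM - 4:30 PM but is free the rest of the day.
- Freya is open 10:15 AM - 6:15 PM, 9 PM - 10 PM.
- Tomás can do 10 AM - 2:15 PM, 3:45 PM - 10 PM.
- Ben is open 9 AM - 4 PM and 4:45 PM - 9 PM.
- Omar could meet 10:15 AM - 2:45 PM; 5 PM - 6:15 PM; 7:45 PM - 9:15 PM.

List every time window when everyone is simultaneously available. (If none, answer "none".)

10:15-13:30, 17:00-18:15

Luca free: 09:15-13:30, 16:30-22:00 (invert busy blocks within the working day).
Freya free: 10:15-18:15, 21:00-22:00.
Tomás free: 10:00-14:15, 15:45-22:00.
Ben free: 09:00-16:00, 16:45-21:00.
Omar free: 10:15-14:45, 17:00-18:15, 19:45-21:15.
Luca ∩ Freya: 10:15-13:30, 16:30-18:15, 21:00-22:00.
Luca ∩ Freya ∩ Tomás: 10:15-13:30, 16:30-18:15, 21:00-22:00.
Luca ∩ Freya ∩ Tomás ∩ Ben: 10:15-13:30, 16:45-18:15.
Luca ∩ Freya ∩ Tomás ∩ Ben ∩ Omar: 10:15-13:30, 17:00-18:15.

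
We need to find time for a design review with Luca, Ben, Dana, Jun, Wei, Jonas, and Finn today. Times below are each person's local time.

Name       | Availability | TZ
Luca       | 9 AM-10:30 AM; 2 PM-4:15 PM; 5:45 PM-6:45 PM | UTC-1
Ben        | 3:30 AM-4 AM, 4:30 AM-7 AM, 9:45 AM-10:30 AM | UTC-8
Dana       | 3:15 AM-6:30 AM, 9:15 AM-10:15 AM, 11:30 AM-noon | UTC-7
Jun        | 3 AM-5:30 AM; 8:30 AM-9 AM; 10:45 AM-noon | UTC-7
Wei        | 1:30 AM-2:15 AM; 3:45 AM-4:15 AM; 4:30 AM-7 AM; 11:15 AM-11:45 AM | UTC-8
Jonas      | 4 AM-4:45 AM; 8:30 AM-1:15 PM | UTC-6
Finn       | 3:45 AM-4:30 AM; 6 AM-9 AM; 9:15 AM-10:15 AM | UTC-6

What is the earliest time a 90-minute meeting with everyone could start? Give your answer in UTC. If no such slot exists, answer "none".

none

Luca in UTC: 10:00-11:30, 15:00-17:15, 18:45-19:45 (add 1h to convert from UTC-1).
Ben in UTC: 11:30-12:00, 12:30-15:00, 17:45-18:30 (add 8h to convert from UTC-8).
Dana in UTC: 10:15-13:30, 16:15-17:15, 18:30-19:00 (add 7h to convert from UTC-7).
Jun in UTC: 10:00-12:30, 15:30-16:00, 17:45-19:00 (add 7h to convert from UTC-7).
Wei in UTC: 09:30-10:15, 11:45-12:15, 12:30-15:00, 19:15-19:45 (add 8h to convert from UTC-8).
Jonas in UTC: 10:00-10:45, 14:30-19:15 (add 6h to convert from UTC-6).
Finn in UTC: 09:45-10:30, 12:00-15:00, 15:15-16:15 (add 6h to convert from UTC-6).
Luca ∩ Ben: ∅.
Luca ∩ Ben ∩ Dana: ∅.
Luca ∩ Ben ∩ Dana ∩ Jun: ∅.
Luca ∩ Ben ∩ Dana ∩ Jun ∩ Wei: ∅.
Luca ∩ Ben ∩ Dana ∩ Jun ∩ Wei ∩ Jonas: ∅.
Luca ∩ Ben ∩ Dana ∩ Jun ∩ Wei ∩ Jonas ∩ Finn: ∅.
There is no time when everyone is free.
No common window is at least 90 minutes long.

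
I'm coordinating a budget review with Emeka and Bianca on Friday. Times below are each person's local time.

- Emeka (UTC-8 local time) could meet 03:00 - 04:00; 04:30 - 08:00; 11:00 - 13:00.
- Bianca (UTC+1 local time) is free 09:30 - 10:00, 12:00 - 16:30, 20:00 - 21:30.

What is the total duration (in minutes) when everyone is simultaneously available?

330

Emeka in UTC: 11:00-12:00, 12:30-16:00, 19:00-21:00 (add 8h to convert from UTC-8).
Bianca in UTC: 08:30-09:00, 11:00-15:30, 19:00-20:30 (subtract 1h to convert from UTC+1).
Emeka ∩ Bianca: 11:00-12:00, 12:30-15:30, 19:00-20:30.
Summing the common windows: 60 + 180 + 90 = 330 minutes.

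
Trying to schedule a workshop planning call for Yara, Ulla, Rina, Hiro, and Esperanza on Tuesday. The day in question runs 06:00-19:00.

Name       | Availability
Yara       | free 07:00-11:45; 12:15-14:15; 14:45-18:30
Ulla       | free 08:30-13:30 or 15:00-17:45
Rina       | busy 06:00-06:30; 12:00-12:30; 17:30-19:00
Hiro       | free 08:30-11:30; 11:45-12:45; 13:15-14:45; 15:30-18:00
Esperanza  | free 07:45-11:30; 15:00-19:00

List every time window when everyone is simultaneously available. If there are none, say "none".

08:30-11:30, 15:30-17:30

Yara free: 07:00-11:45, 12:15-14:15, 14:45-18:30.
Ulla free: 08:30-13:30, 15:00-17:45.
Rina free: 06:30-12:00, 12:30-17:30 (invert busy blocks within the working day).
Hiro free: 08:30-11:30, 11:45-12:45, 13:15-14:45, 15:30-18:00.
Esperanza free: 07:45-11:30, 15:00-19:00.
Yara ∩ Ulla: 08:30-11:45, 12:15-13:30, 15:00-17:45.
Yara ∩ Ulla ∩ Rina: 08:30-11:45, 12:30-13:30, 15:00-17:30.
Yara ∩ Ulla ∩ Rina ∩ Hiro: 08:30-11:30, 12:30-12:45, 13:15-13:30, 15:30-17:30.
Yara ∩ Ulla ∩ Rina ∩ Hiro ∩ Esperanza: 08:30-11:30, 15:30-17:30.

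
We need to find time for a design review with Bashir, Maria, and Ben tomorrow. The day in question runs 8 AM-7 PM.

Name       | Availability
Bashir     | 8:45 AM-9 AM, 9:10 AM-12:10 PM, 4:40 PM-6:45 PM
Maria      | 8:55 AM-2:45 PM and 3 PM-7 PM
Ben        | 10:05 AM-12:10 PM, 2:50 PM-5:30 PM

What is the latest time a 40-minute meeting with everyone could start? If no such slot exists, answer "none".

Bashir ∩ Maria: 08:55-09:00, 09:10-12:10, 16:40-18:45.
Bashir ∩ Maria ∩ Ben: 10:05-12:10, 16:40-17:30.
So the common availability across everyone is 10:05-12:10, 16:40-17:30.
The last common window of at least 40 minutes is 16:40-17:30; a 40-minute meeting can start as late as 16:50 and still end by 17:30.

16:50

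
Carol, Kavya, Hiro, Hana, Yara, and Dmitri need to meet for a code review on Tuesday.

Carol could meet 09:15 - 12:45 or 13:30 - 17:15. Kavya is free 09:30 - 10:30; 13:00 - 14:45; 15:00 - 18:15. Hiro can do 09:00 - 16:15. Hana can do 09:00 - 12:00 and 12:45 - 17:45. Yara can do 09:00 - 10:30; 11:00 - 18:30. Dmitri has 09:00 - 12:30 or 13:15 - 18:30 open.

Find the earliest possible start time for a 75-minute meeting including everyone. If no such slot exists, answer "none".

13:30

Carol ∩ Kavya: 09:30-10:30, 13:30-14:45, 15:00-17:15.
Carol ∩ Kavya ∩ Hiro: 09:30-10:30, 13:30-14:45, 15:00-16:15.
Carol ∩ Kavya ∩ Hiro ∩ Hana: 09:30-10:30, 13:30-14:45, 15:00-16:15.
Carol ∩ Kavya ∩ Hiro ∩ Hana ∩ Yara: 09:30-10:30, 13:30-14:45, 15:00-16:15.
Carol ∩ Kavya ∩ Hiro ∩ Hana ∩ Yara ∩ Dmitri: 09:30-10:30, 13:30-14:45, 15:00-16:15.
The first common window of at least 75 minutes is 13:30-14:45, so the earliest start is 13:30.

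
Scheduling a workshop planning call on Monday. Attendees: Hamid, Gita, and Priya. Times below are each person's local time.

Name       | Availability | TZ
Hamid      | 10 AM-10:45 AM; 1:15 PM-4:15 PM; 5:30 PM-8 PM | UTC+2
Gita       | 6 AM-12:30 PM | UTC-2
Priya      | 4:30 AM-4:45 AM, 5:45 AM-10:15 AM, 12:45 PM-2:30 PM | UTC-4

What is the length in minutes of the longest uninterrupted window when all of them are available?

Hamid in UTC: 08:00-08:45, 11:15-14:15, 15:30-18:00 (subtract 2h to convert from UTC+2).
Gita in UTC: 08:00-14:30 (add 2h to convert from UTC-2).
Priya in UTC: 08:30-08:45, 09:45-14:15, 16:45-18:30 (add 4h to convert from UTC-4).
Hamid ∩ Gita: 08:00-08:45, 11:15-14:15.
Hamid ∩ Gita ∩ Priya: 08:30-08:45, 11:15-14:15.
The longest is 11:15-14:15 at 180 minutes.

180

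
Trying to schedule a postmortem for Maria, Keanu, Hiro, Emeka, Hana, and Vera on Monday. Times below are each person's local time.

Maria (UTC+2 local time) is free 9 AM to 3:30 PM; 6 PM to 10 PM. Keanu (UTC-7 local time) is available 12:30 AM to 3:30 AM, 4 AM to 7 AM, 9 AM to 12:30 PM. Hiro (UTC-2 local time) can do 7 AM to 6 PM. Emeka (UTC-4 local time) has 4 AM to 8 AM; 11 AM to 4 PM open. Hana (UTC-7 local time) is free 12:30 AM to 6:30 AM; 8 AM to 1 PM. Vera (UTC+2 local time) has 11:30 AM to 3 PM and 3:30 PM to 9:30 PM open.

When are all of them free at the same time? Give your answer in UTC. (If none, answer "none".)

Maria in UTC: 07:00-13:30, 16:00-20:00 (subtract 2h to convert from UTC+2).
Keanu in UTC: 07:30-10:30, 11:00-14:00, 16:00-19:30 (add 7h to convert from UTC-7).
Hiro in UTC: 09:00-20:00 (add 2h to convert from UTC-2).
Emeka in UTC: 08:00-12:00, 15:00-20:00 (add 4h to convert from UTC-4).
Hana in UTC: 07:30-13:30, 15:00-20:00 (add 7h to convert from UTC-7).
Vera in UTC: 09:30-13:00, 13:30-19:30 (subtract 2h to convert from UTC+2).
Maria ∩ Keanu: 07:30-10:30, 11:00-13:30, 16:00-19:30.
Maria ∩ Keanu ∩ Hiro: 09:00-10:30, 11:00-13:30, 16:00-19:30.
Maria ∩ Keanu ∩ Hiro ∩ Emeka: 09:00-10:30, 11:00-12:00, 16:00-19:30.
Maria ∩ Keanu ∩ Hiro ∩ Emeka ∩ Hana: 09:00-10:30, 11:00-12:00, 16:00-19:30.
Maria ∩ Keanu ∩ Hiro ∩ Emeka ∩ Hana ∩ Vera: 09:30-10:30, 11:00-12:00, 16:00-19:30.
So the common availability across everyone is 09:30-10:30, 11:00-12:00, 16:00-19:30.

09:30-10:30, 11:00-12:00, 16:00-19:30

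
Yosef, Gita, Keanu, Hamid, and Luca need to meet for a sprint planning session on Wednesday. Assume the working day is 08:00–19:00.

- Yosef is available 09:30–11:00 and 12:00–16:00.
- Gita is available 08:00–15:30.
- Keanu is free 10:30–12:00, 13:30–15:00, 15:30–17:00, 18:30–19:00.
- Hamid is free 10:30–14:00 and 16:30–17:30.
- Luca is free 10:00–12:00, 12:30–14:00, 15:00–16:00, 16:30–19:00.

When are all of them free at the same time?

Yosef ∩ Gita: 09:30-11:00, 12:00-15:30.
Yosef ∩ Gita ∩ Keanu: 10:30-11:00, 13:30-15:00.
Yosef ∩ Gita ∩ Keanu ∩ Hamid: 10:30-11:00, 13:30-14:00.
Yosef ∩ Gita ∩ Keanu ∩ Hamid ∩ Luca: 10:30-11:00, 13:30-14:00.
Those are the intersection windows.

10:30-11:00, 13:30-14:00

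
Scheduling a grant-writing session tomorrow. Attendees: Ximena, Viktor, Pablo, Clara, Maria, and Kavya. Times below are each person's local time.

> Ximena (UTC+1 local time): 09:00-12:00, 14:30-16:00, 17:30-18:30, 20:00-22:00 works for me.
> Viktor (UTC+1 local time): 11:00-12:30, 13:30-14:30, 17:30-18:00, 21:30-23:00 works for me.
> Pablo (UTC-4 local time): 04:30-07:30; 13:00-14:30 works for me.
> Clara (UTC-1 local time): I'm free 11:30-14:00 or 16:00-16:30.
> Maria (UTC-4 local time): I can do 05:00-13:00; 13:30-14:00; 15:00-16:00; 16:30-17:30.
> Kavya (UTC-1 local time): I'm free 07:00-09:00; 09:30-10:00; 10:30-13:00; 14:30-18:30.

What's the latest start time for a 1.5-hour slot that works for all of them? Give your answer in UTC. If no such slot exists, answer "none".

Ximena in UTC: 08:00-11:00, 13:30-15:00, 16:30-17:30, 19:00-21:00 (subtract 1h to convert from UTC+1).
Viktor in UTC: 10:00-11:30, 12:30-13:30, 16:30-17:00, 20:30-22:00 (subtract 1h to convert from UTC+1).
Pablo in UTC: 08:30-11:30, 17:00-18:30 (add 4h to convert from UTC-4).
Clara in UTC: 12:30-15:00, 17:00-17:30 (add 1h to convert from UTC-1).
Maria in UTC: 09:00-17:00, 17:30-18:00, 19:00-20:00, 20:30-21:30 (add 4h to convert from UTC-4).
Kavya in UTC: 08:00-10:00, 10:30-11:00, 11:30-14:00, 15:30-19:30 (add 1h to convert from UTC-1).
Ximena ∩ Viktor: 10:00-11:00, 16:30-17:00, 20:30-21:00.
Ximena ∩ Viktor ∩ Pablo: 10:00-11:00.
Ximena ∩ Viktor ∩ Pablo ∩ Clara: ∅.
Ximena ∩ Viktor ∩ Pablo ∩ Clara ∩ Maria: ∅.
Ximena ∩ Viktor ∩ Pablo ∩ Clara ∩ Maria ∩ Kavya: ∅.
There is no time when everyone is free.
No common window is at least 90 minutes long.

none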